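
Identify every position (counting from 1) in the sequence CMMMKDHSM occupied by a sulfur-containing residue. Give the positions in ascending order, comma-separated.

Only Cys (C) and Met (M) have a sulfur atom in the side chain.
Matching residues: C1, M2, M3, M4, M9.

1, 2, 3, 4, 9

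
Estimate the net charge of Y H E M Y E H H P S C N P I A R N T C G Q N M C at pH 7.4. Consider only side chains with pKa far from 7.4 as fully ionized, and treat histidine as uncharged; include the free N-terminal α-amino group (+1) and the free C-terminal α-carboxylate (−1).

-1

The side chains ionized at physiological pH are Lys/Arg (+1) and Asp/Glu (−1); with His treated as neutral, nothing else contributes.
Positive (K, R): R16 → +1.
Negative (D, E): E3, E6 → −2.
The N-terminus (+1) and C-terminus (−1) cancel.
Net charge = (+1) + (−2) = −1.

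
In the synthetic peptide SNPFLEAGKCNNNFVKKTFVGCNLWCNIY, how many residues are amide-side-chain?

6

Asparagine (N) and glutamine (Q) have uncharged amide side chains.
Matching residues: N2, N11, N12, N13, N23, N27.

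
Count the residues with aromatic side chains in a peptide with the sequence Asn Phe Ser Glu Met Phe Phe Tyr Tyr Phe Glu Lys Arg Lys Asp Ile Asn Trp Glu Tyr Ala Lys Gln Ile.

F, W, and Y each carry an aromatic ring on the side chain.
Matching residues: Phe2, Phe6, Phe7, Tyr8, Tyr9, Phe10, Trp18, Tyr20.

8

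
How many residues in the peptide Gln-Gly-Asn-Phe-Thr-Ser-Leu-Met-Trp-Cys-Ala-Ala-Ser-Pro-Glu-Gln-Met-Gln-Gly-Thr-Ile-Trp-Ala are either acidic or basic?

Acidic: D, E. Basic: H, K, R.
Acidic residues here: Glu15 (1).
Basic residues here: none (0).
The two groups share no amino acid, so total = 1 + 0 = 1.

1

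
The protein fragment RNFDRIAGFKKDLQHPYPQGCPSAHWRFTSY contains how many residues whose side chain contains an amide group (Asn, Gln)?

Matching residues: N2, Q14, Q19.

3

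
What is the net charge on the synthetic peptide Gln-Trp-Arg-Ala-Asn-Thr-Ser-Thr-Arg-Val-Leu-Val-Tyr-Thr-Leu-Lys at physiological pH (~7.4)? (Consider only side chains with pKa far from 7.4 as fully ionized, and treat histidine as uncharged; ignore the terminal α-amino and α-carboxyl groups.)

Near pH 7.4, K and R contribute +1 each, D and E contribute −1 each, and every other side chain (His included, as stated) is uncharged.
Positive (K, R): Arg3, Arg9, Lys16 → +3.
Negative (D, E): none → −0.
Net charge = (+3) + (−0) = +3.

+3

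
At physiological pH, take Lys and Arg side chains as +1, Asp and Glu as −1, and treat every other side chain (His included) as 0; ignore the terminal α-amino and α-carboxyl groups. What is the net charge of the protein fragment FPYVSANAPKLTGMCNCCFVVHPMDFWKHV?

Positive (K, R): K10, K28 → +2.
Negative (D, E): D25 → −1.
Net charge = (+2) + (−1) = +1.

+1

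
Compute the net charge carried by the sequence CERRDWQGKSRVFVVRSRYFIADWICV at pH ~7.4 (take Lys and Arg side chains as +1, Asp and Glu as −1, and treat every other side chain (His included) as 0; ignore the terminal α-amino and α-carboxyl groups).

Positive (K, R): R3, R4, K9, R11, R16, R18 → +6.
Negative (D, E): E2, D5, D23 → −3.
Net charge = (+6) + (−3) = +3.

+3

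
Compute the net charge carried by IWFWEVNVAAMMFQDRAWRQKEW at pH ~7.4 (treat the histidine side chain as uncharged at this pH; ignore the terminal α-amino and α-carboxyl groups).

0

The side chains ionized at physiological pH are Lys/Arg (+1) and Asp/Glu (−1); with His treated as neutral, nothing else contributes.
Positive (K, R): R16, R19, K21 → +3.
Negative (D, E): E5, D15, E22 → −3.
Net charge = (+3) + (−3) = 0.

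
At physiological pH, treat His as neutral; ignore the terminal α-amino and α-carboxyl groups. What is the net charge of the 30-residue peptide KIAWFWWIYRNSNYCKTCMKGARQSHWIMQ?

The side chains ionized at physiological pH are Lys/Arg (+1) and Asp/Glu (−1); with His treated as neutral, nothing else contributes.
Positive (K, R): K1, R10, K16, K20, R23 → +5.
Negative (D, E): none → −0.
Net charge = (+5) + (−0) = +5.

+5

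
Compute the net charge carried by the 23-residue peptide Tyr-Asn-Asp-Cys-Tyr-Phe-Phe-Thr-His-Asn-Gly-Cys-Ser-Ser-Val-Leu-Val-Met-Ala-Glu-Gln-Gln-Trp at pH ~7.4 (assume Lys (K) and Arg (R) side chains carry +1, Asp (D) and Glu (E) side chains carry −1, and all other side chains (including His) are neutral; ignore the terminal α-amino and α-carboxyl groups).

Positive (K, R): none → +0.
Negative (D, E): Asp3, Glu20 → −2.
Net charge = (+0) + (−2) = −2.

-2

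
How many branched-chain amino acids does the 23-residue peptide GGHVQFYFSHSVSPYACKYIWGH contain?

3

V, L, and I make up the branched-chain aliphatic group.
Matching residues: V4, V12, I20.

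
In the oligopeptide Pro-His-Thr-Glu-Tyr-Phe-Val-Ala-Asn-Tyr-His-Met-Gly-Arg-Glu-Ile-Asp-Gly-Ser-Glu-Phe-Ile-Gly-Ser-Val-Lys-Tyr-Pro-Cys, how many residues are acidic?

4

Aspartate (D) and glutamate (E) have carboxylic-acid side chains and are the acidic amino acids.
Matching residues: Glu4, Glu15, Asp17, Glu20.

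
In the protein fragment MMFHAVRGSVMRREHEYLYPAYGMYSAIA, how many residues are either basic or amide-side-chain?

Basic: H, K, R. Amide-side-chain: N, Q.
Basic residues here: H4, R7, R12, R13, H15 (5).
Amide-side-chain residues here: none (0).
The two groups share no amino acid, so total = 5 + 0 = 5.

5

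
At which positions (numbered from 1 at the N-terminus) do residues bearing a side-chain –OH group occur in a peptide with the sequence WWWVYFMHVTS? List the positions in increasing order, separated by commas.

S, T, and Y are the three residues with a side-chain hydroxyl.
Matching residues: Y5, T10, S11.

5, 10, 11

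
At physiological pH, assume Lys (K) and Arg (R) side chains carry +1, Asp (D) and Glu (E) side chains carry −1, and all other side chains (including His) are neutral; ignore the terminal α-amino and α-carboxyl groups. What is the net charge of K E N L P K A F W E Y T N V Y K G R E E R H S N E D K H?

0

Positive (K, R): K1, K6, K16, R18, R21, K27 → +6.
Negative (D, E): E2, E10, E19, E20, E25, D26 → −6.
Net charge = (+6) + (−6) = 0.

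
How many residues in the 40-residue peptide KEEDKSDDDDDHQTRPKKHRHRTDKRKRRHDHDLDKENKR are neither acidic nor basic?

Acidic: D, E. Basic: K, R, H. All other residues are neither.
Matching residues: S6, Q13, T14, P16, T23, L34, N38.

7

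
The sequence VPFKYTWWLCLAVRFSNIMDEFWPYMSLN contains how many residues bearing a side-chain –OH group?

The –OH-bearing residues are Ser, Thr (aliphatic alcohols), and Tyr (phenol).
Matching residues: Y5, T6, S16, Y25, S27.

5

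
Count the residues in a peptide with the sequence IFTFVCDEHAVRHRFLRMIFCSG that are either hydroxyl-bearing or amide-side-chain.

2

Hydroxyl-bearing: S, T, Y. Amide-side-chain: N, Q.
Hydroxyl-bearing residues here: T3, S22 (2).
Amide-side-chain residues here: none (0).
The two groups share no amino acid, so total = 2 + 0 = 2.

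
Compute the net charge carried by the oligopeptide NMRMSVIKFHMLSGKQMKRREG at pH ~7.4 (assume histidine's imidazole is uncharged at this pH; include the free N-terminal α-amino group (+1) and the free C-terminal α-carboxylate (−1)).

The side chains ionized at physiological pH are Lys/Arg (+1) and Asp/Glu (−1); with His treated as neutral, nothing else contributes.
Positive (K, R): R3, K8, K15, K18, R19, R20 → +6.
Negative (D, E): E21 → −1.
The N-terminus (+1) and C-terminus (−1) cancel.
Net charge = (+6) + (−1) = +5.

+5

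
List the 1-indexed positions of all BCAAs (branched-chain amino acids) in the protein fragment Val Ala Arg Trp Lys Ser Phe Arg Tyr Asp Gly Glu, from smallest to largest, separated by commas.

1

The BCAAs are Val, Leu, and Ile — aliphatic side chains with a branch point.
Matching residues: Val1.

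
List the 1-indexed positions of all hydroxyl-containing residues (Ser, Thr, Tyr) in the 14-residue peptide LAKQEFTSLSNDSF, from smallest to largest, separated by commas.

7, 8, 10, 13

Matching residues: T7, S8, S10, S13.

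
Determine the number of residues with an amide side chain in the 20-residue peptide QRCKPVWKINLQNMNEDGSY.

5

The amide-side-chain residues are Asn (N) and Gln (Q).
Matching residues: Q1, N10, Q12, N13, N15.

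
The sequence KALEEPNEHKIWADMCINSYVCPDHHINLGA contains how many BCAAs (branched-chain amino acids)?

V, L, and I make up the branched-chain aliphatic group.
Matching residues: L3, I11, I17, V21, I27, L29.

6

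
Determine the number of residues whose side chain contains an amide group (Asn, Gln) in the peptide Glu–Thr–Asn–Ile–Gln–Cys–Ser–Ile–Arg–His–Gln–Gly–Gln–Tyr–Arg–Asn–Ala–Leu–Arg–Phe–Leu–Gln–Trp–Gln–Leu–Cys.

Matching residues: Asn3, Gln5, Gln11, Gln13, Asn16, Gln22, Gln24.

7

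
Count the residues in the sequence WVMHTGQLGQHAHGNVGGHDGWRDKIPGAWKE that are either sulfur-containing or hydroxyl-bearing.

Sulfur-containing: C, M. Hydroxyl-bearing: S, T, Y.
Sulfur-containing residues here: M3 (1).
Hydroxyl-bearing residues here: T5 (1).
The two groups share no amino acid, so total = 1 + 1 = 2.

2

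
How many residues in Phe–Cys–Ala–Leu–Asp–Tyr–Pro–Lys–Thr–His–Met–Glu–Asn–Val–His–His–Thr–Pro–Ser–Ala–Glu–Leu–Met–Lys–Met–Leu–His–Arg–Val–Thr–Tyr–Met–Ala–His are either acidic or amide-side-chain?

Acidic: D, E. Amide-side-chain: N, Q.
Acidic residues here: Asp5, Glu12, Glu21 (3).
Amide-side-chain residues here: Asn13 (1).
The two groups share no amino acid, so total = 3 + 1 = 4.

4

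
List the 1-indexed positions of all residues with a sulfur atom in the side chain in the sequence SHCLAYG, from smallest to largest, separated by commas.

Only Cys (C) and Met (M) have a sulfur atom in the side chain.
Matching residues: C3.

3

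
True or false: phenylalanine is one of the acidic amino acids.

Aspartate (D) and glutamate (E) have carboxylic-acid side chains and are the acidic amino acids.
Phenylalanine is not in this group.

False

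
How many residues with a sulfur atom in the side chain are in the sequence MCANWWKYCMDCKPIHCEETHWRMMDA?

Cysteine (C, thiol) and methionine (M, thioether) are the two sulfur-containing amino acids.
Matching residues: M1, C2, C9, M10, C12, C17, M24, M25.

8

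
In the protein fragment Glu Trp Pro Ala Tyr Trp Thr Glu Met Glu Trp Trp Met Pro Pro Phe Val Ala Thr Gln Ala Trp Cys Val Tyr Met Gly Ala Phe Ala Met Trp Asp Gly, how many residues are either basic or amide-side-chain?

1

Basic: H, K, R. Amide-side-chain: N, Q.
Basic residues here: none (0).
Amide-side-chain residues here: Gln20 (1).
The two groups share no amino acid, so total = 0 + 1 = 1.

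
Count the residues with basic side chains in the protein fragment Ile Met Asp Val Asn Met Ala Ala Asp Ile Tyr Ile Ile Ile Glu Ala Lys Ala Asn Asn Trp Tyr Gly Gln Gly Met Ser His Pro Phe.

The basic amino acids are Lys (K), Arg (R), and His (H).
Matching residues: Lys17, His28.

2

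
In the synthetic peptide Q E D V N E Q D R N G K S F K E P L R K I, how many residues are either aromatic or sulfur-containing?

Aromatic: F, W, Y. Sulfur-containing: C, M.
Aromatic residues here: F14 (1).
Sulfur-containing residues here: none (0).
The two groups share no amino acid, so total = 1 + 0 = 1.

1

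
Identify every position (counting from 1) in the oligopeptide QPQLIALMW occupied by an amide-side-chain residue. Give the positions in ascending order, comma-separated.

1, 3

Asparagine (N) and glutamine (Q) have uncharged amide side chains.
Matching residues: Q1, Q3.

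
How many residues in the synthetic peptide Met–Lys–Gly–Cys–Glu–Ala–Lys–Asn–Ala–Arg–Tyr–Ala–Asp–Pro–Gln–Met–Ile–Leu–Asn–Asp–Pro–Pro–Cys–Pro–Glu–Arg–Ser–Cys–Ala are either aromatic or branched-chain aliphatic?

Aromatic: F, W, Y. Branched-chain aliphatic: I, L, V.
Aromatic residues here: Tyr11 (1).
Branched-chain aliphatic residues here: Ile17, Leu18 (2).
The two groups share no amino acid, so total = 1 + 2 = 3.

3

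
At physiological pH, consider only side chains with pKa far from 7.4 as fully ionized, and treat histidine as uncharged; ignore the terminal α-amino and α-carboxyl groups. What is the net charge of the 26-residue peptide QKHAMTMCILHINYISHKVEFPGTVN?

At pH ~7.4 the Lys and Arg side chains are protonated (+1), the Asp and Glu side chains are deprotonated (−1), and with His taken as neutral all other side chains carry no charge.
Positive (K, R): K2, K18 → +2.
Negative (D, E): E20 → −1.
Net charge = (+2) + (−1) = +1.

+1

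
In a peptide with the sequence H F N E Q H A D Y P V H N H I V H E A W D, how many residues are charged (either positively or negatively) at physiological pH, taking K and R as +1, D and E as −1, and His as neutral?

4

Charged side chains at pH ~7.4: K, R (positive); D, E (negative).
Matching residues: E4, D8, E18, D21.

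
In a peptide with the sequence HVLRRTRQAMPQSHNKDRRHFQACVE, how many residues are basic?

Lysine (K), arginine (R), and histidine (H) have basic, nitrogen-containing side chains.
Matching residues: H1, R4, R5, R7, H14, K16, R18, R19, H20.

9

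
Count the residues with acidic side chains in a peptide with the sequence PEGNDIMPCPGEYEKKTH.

4

Aspartate (D) and glutamate (E) have carboxylic-acid side chains and are the acidic amino acids.
Matching residues: E2, D5, E12, E14.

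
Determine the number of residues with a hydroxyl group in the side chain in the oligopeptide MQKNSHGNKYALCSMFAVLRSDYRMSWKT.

S, T, and Y are the three residues with a side-chain hydroxyl.
Matching residues: S5, Y10, S14, S21, Y23, S26, T29.

7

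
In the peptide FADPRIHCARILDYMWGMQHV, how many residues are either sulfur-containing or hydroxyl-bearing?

4

Sulfur-containing: C, M. Hydroxyl-bearing: S, T, Y.
Sulfur-containing residues here: C8, M15, M18 (3).
Hydroxyl-bearing residues here: Y14 (1).
The two groups share no amino acid, so total = 3 + 1 = 4.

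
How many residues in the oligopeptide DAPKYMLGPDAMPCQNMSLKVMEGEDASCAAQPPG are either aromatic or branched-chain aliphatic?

4

Aromatic: F, W, Y. Branched-chain aliphatic: I, L, V.
Aromatic residues here: Y5 (1).
Branched-chain aliphatic residues here: L7, L19, V21 (3).
The two groups share no amino acid, so total = 1 + 3 = 4.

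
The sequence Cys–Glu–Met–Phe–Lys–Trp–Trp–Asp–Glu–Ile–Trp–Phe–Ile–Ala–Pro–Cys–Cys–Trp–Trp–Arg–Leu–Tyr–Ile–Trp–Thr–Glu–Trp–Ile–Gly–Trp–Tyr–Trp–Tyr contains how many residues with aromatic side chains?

The aromatic amino acids are Phe (F, benzyl), Trp (W, indole), and Tyr (Y, phenol).
Matching residues: Phe4, Trp6, Trp7, Trp11, Phe12, Trp18, Trp19, Tyr22, Trp24, Trp27, Trp30, Tyr31, Trp32, Tyr33.

14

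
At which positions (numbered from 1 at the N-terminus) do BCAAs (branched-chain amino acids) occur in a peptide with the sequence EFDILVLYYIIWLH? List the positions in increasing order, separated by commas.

4, 5, 6, 7, 10, 11, 13

Valine (V), leucine (L), and isoleucine (I) are the branched-chain amino acids.
Matching residues: I4, L5, V6, L7, I10, I11, L13.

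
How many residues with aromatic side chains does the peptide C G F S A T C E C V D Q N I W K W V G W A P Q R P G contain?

4

The aromatic amino acids are Phe (F, benzyl), Trp (W, indole), and Tyr (Y, phenol).
Matching residues: F3, W15, W17, W20.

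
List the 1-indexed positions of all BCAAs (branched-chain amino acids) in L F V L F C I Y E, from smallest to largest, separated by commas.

1, 3, 4, 7

Valine (V), leucine (L), and isoleucine (I) are the branched-chain amino acids.
Matching residues: L1, V3, L4, I7.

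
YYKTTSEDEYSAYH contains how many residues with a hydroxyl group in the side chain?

8

Serine (S), threonine (T), and tyrosine (Y) each carry a hydroxyl group on the side chain.
Matching residues: Y1, Y2, T4, T5, S6, Y10, S11, Y13.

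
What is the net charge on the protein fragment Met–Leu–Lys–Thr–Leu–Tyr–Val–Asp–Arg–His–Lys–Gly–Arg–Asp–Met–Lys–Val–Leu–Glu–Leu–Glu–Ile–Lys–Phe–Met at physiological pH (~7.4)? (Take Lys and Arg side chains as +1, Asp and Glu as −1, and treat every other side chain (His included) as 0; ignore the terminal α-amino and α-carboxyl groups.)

Positive (K, R): Lys3, Arg9, Lys11, Arg13, Lys16, Lys23 → +6.
Negative (D, E): Asp8, Asp14, Glu19, Glu21 → −4.
Net charge = (+6) + (−4) = +2.

+2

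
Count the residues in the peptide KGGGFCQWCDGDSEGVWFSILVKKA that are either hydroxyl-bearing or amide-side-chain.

3

Hydroxyl-bearing: S, T, Y. Amide-side-chain: N, Q.
Hydroxyl-bearing residues here: S13, S19 (2).
Amide-side-chain residues here: Q7 (1).
The two groups share no amino acid, so total = 2 + 1 = 3.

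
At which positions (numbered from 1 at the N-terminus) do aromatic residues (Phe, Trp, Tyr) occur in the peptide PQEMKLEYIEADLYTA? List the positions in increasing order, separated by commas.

Matching residues: Y8, Y14.

8, 14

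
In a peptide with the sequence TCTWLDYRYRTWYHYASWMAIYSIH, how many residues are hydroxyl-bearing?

The –OH-bearing residues are Ser, Thr (aliphatic alcohols), and Tyr (phenol).
Matching residues: T1, T3, Y7, Y9, T11, Y13, Y15, S17, Y22, S23.

10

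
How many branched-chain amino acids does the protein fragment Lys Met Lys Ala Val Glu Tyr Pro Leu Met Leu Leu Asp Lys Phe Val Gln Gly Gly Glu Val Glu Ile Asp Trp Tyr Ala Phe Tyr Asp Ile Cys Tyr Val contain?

9

Valine (V), leucine (L), and isoleucine (I) are the branched-chain amino acids.
Matching residues: Val5, Leu9, Leu11, Leu12, Val16, Val21, Ile23, Ile31, Val34.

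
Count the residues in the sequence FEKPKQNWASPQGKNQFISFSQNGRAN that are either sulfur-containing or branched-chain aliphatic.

Sulfur-containing: C, M. Branched-chain aliphatic: I, L, V.
Sulfur-containing residues here: none (0).
Branched-chain aliphatic residues here: I18 (1).
The two groups share no amino acid, so total = 0 + 1 = 1.

1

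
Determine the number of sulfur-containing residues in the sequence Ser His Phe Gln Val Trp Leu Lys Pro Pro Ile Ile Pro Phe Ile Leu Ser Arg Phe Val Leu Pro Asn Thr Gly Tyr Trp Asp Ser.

Only Cys (C) and Met (M) have a sulfur atom in the side chain.
None of the 29 residues belong to this group.

0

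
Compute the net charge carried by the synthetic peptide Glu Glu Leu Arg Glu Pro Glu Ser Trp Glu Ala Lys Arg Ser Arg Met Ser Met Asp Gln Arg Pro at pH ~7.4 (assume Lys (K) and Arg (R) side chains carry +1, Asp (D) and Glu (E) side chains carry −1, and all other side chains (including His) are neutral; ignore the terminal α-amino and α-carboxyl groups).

Positive (K, R): Arg4, Lys12, Arg13, Arg15, Arg21 → +5.
Negative (D, E): Glu1, Glu2, Glu5, Glu7, Glu10, Asp19 → −6.
Net charge = (+5) + (−6) = −1.

-1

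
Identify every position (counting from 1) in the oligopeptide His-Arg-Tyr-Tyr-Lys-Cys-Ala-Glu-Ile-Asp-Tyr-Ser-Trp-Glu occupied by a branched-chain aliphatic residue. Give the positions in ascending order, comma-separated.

9

Matching residues: Ile9.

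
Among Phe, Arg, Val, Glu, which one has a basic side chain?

Arg

K, R, and H are the three residues with basic side chains (ε-amine, guanidinium, and imidazole respectively).
Of the listed options, only Arg belongs to this group.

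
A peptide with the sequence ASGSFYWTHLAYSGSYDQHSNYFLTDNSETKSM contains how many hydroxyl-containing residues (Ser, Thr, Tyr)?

Matching residues: S2, S4, Y6, T8, Y12, S13, S15, Y16, S20, Y22, T25, S28, T30, S32.

14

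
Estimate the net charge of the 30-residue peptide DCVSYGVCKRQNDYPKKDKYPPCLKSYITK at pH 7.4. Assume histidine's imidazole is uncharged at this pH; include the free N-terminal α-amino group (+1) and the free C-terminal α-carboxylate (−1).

At pH ~7.4 the Lys and Arg side chains are protonated (+1), the Asp and Glu side chains are deprotonated (−1), and with His taken as neutral all other side chains carry no charge.
Positive (K, R): K9, R10, K16, K17, K19, K25, K30 → +7.
Negative (D, E): D1, D13, D18 → −3.
The N-terminus (+1) and C-terminus (−1) cancel.
Net charge = (+7) + (−3) = +4.

+4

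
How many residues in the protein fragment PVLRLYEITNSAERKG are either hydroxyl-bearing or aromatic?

3

Hydroxyl-bearing: S, T, Y. Aromatic: F, W, Y.
Hydroxyl-bearing residues here: Y6, T9, S11 (3).
Aromatic residues here: Y6 (1).
Y is in both groups, so the 1 Y residue must not be double-counted.
Total = 3 + 1 − 1 = 3.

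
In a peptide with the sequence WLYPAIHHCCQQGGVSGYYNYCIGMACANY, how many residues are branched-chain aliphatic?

The BCAAs are Val, Leu, and Ile — aliphatic side chains with a branch point.
Matching residues: L2, I6, V15, I23.

4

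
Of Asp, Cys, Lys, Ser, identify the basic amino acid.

The basic amino acids are Lys (K), Arg (R), and His (H).
Of the listed options, only Lys belongs to this group.

Lys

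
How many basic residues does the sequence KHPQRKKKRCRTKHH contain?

11

Lysine (K), arginine (R), and histidine (H) have basic, nitrogen-containing side chains.
Matching residues: K1, H2, R5, K6, K7, K8, R9, R11, K13, H14, H15.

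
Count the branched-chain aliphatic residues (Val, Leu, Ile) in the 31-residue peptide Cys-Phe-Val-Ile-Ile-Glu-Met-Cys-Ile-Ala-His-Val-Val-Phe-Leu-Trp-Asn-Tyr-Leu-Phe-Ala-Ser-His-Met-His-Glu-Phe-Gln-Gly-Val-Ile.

Matching residues: Val3, Ile4, Ile5, Ile9, Val12, Val13, Leu15, Leu19, Val30, Ile31.

10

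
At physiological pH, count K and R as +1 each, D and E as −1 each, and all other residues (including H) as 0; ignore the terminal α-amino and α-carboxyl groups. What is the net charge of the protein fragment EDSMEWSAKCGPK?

Positive (K, R): K9, K13 → +2.
Negative (D, E): E1, D2, E5 → −3.
Net charge = (+2) + (−3) = −1.

-1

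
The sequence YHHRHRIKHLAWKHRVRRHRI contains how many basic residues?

Lysine (K), arginine (R), and histidine (H) have basic, nitrogen-containing side chains.
Matching residues: H2, H3, R4, H5, R6, K8, H9, K13, H14, R15, R17, R18, H19, R20.

14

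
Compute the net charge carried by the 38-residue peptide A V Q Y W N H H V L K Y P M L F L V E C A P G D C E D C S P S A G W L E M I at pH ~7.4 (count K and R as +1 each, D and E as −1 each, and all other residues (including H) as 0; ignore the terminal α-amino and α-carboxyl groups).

Positive (K, R): K11 → +1.
Negative (D, E): E19, D24, E26, D27, E36 → −5.
Net charge = (+1) + (−5) = −4.

-4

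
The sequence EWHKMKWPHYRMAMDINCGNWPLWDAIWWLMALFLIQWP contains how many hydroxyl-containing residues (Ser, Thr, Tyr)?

1

Matching residues: Y10.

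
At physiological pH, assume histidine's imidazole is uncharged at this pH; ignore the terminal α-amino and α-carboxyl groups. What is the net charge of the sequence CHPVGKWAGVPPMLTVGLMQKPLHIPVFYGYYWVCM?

+2

At pH ~7.4 the Lys and Arg side chains are protonated (+1), the Asp and Glu side chains are deprotonated (−1), and with His taken as neutral all other side chains carry no charge.
Positive (K, R): K6, K21 → +2.
Negative (D, E): none → −0.
Net charge = (+2) + (−0) = +2.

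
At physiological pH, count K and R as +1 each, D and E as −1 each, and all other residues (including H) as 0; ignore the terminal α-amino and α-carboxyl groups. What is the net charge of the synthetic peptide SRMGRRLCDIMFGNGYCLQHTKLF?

+3

Positive (K, R): R2, R5, R6, K22 → +4.
Negative (D, E): D9 → −1.
Net charge = (+4) + (−1) = +3.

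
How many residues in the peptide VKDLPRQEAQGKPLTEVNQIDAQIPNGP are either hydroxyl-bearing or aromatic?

Hydroxyl-bearing: S, T, Y. Aromatic: F, W, Y.
Hydroxyl-bearing residues here: T15 (1).
Aromatic residues here: none (0).
(Y belongs to both groups, but none appear in this sequence.) Total = 1 + 0 = 1.

1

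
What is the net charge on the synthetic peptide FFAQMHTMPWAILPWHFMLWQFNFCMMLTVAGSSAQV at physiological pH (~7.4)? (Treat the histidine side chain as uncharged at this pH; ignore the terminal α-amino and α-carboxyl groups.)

The side chains ionized at physiological pH are Lys/Arg (+1) and Asp/Glu (−1); with His treated as neutral, nothing else contributes.
Positive (K, R): none → +0.
Negative (D, E): none → −0.
Net charge = (+0) + (−0) = 0.

0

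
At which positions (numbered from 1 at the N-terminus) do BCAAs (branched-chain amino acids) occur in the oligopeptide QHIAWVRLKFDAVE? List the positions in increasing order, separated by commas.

3, 6, 8, 13

The BCAAs are Val, Leu, and Ile — aliphatic side chains with a branch point.
Matching residues: I3, V6, L8, V13.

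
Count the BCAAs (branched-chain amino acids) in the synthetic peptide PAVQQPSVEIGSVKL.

V, L, and I make up the branched-chain aliphatic group.
Matching residues: V3, V8, I10, V13, L15.

5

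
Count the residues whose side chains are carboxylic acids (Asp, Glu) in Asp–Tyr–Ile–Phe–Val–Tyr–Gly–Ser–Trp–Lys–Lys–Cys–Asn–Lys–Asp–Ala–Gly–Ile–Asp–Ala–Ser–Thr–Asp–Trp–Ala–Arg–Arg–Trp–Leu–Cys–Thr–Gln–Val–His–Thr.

4

Matching residues: Asp1, Asp15, Asp19, Asp23.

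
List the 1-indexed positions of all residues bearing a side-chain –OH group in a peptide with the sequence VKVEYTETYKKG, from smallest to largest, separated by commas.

5, 6, 8, 9

S, T, and Y are the three residues with a side-chain hydroxyl.
Matching residues: Y5, T6, T8, Y9.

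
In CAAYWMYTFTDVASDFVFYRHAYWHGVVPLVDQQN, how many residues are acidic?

3

The acidic residues are Asp (D) and Glu (E), whose side chains end in a carboxylate group.
Matching residues: D11, D15, D32.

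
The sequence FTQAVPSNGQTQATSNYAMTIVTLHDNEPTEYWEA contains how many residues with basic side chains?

K, R, and H are the three residues with basic side chains (ε-amine, guanidinium, and imidazole respectively).
Matching residues: H25.

1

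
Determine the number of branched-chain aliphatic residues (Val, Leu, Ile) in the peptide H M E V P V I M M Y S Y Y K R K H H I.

4

Matching residues: V4, V6, I7, I19.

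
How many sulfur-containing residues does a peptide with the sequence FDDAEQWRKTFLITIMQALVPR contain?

1

The sulfur-bearing residues are cysteine (–SH) and methionine (–S–CH₃).
Matching residues: M16.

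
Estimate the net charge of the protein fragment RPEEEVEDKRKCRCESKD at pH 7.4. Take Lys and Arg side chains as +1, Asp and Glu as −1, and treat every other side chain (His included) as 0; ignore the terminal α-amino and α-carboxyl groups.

Positive (K, R): R1, K9, R10, K11, R13, K17 → +6.
Negative (D, E): E3, E4, E5, E7, D8, E15, D18 → −7.
Net charge = (+6) + (−7) = −1.

-1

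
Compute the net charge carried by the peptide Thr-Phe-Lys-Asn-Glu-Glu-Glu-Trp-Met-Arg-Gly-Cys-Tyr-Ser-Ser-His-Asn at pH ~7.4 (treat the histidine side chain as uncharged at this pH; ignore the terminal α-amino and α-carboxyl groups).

-1

Near pH 7.4, K and R contribute +1 each, D and E contribute −1 each, and every other side chain (His included, as stated) is uncharged.
Positive (K, R): Lys3, Arg10 → +2.
Negative (D, E): Glu5, Glu6, Glu7 → −3.
Net charge = (+2) + (−3) = −1.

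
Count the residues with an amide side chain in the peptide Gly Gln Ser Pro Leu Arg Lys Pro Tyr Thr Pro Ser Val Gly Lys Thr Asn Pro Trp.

Asparagine (N) and glutamine (Q) have uncharged amide side chains.
Matching residues: Gln2, Asn17.

2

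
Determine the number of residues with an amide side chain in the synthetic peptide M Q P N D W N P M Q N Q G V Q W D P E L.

7

Asparagine (N) and glutamine (Q) have uncharged amide side chains.
Matching residues: Q2, N4, N7, Q10, N11, Q12, Q15.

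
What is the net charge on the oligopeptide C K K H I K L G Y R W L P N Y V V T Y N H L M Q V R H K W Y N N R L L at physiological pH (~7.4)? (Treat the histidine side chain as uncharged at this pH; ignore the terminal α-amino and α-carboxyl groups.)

At pH ~7.4 the Lys and Arg side chains are protonated (+1), the Asp and Glu side chains are deprotonated (−1), and with His taken as neutral all other side chains carry no charge.
Positive (K, R): K2, K3, K6, R10, R26, K28, R33 → +7.
Negative (D, E): none → −0.
Net charge = (+7) + (−0) = +7.

+7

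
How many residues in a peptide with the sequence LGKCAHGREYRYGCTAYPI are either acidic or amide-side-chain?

Acidic: D, E. Amide-side-chain: N, Q.
Acidic residues here: E9 (1).
Amide-side-chain residues here: none (0).
The two groups share no amino acid, so total = 1 + 0 = 1.

1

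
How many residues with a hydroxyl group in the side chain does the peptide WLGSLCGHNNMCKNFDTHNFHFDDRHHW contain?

2

The –OH-bearing residues are Ser, Thr (aliphatic alcohols), and Tyr (phenol).
Matching residues: S4, T17.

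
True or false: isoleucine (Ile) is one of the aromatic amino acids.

Phenylalanine (F), tryptophan (W), and tyrosine (Y) have aromatic ring side chains.
Isoleucine is not in this group.

False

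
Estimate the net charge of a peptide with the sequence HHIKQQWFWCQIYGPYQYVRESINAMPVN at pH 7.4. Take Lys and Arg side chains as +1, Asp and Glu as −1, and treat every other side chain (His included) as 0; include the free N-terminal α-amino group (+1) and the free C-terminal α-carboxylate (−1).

+1

Positive (K, R): K4, R20 → +2.
Negative (D, E): E21 → −1.
The N-terminus (+1) and C-terminus (−1) cancel.
Net charge = (+2) + (−1) = +1.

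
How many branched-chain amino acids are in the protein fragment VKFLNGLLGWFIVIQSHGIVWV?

10

V, L, and I make up the branched-chain aliphatic group.
Matching residues: V1, L4, L7, L8, I12, V13, I14, I19, V20, V22.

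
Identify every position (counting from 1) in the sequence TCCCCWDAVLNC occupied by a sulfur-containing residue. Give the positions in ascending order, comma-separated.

The sulfur-bearing residues are cysteine (–SH) and methionine (–S–CH₃).
Matching residues: C2, C3, C4, C5, C12.

2, 3, 4, 5, 12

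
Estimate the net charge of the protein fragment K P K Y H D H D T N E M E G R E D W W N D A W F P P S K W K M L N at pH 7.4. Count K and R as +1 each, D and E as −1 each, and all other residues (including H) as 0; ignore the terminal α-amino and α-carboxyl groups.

Positive (K, R): K1, K3, R15, K28, K30 → +5.
Negative (D, E): D6, D8, E11, E13, E16, D17, D21 → −7.
Net charge = (+5) + (−7) = −2.

-2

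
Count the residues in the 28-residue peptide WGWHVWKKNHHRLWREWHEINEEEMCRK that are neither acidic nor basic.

Acidic: D, E. Basic: K, R, H. All other residues are neither.
Matching residues: W1, G2, W3, V5, W6, N9, L13, W14, W17, I20, N21, M25, C26.

13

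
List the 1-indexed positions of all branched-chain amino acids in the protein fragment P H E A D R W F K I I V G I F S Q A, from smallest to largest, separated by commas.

Valine (V), leucine (L), and isoleucine (I) are the branched-chain amino acids.
Matching residues: I10, I11, V12, I14.

10, 11, 12, 14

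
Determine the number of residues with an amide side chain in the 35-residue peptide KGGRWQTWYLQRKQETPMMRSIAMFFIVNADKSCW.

Only N (asparagine) and Q (glutamine) carry a side-chain carboxamide.
Matching residues: Q6, Q11, Q14, N29.

4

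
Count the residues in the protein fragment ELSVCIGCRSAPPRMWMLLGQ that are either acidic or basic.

Acidic: D, E. Basic: H, K, R.
Acidic residues here: E1 (1).
Basic residues here: R9, R14 (2).
The two groups share no amino acid, so total = 1 + 2 = 3.

3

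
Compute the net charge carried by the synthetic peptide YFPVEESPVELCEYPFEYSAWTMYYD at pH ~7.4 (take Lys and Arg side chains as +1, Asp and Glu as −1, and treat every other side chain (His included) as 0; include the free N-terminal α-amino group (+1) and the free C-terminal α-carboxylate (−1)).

-6

Positive (K, R): none → +0.
Negative (D, E): E5, E6, E10, E13, E17, D26 → −6.
The N-terminus (+1) and C-terminus (−1) cancel.
Net charge = (+0) + (−6) = −6.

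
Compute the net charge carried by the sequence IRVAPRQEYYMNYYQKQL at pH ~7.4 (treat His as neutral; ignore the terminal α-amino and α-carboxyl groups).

At pH ~7.4 the Lys and Arg side chains are protonated (+1), the Asp and Glu side chains are deprotonated (−1), and with His taken as neutral all other side chains carry no charge.
Positive (K, R): R2, R6, K16 → +3.
Negative (D, E): E8 → −1.
Net charge = (+3) + (−1) = +2.

+2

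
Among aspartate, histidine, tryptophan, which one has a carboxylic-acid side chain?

The acidic residues are Asp (D) and Glu (E), whose side chains end in a carboxylate group.
Of the listed options, only aspartate belongs to this group.

aspartate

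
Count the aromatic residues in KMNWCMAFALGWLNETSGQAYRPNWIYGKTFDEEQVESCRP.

7

F, W, and Y each carry an aromatic ring on the side chain.
Matching residues: W4, F8, W12, Y21, W25, Y27, F31.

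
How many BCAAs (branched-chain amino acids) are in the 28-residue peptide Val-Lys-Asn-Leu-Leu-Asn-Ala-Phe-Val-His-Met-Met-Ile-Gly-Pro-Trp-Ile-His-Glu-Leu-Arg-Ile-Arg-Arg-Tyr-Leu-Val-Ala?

V, L, and I make up the branched-chain aliphatic group.
Matching residues: Val1, Leu4, Leu5, Val9, Ile13, Ile17, Leu20, Ile22, Leu26, Val27.

10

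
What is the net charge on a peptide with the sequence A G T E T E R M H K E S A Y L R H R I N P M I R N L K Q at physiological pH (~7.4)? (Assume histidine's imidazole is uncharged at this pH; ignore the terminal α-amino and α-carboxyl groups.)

The side chains ionized at physiological pH are Lys/Arg (+1) and Asp/Glu (−1); with His treated as neutral, nothing else contributes.
Positive (K, R): R7, K10, R16, R18, R24, K27 → +6.
Negative (D, E): E4, E6, E11 → −3.
Net charge = (+6) + (−3) = +3.

+3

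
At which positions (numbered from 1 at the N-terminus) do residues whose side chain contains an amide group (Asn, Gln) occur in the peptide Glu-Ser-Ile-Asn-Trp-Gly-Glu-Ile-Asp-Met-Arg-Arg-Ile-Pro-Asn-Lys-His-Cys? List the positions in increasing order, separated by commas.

Matching residues: Asn4, Asn15.

4, 15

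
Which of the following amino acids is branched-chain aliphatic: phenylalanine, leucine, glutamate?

V, L, and I make up the branched-chain aliphatic group.
Of the listed options, only leucine belongs to this group.

leucine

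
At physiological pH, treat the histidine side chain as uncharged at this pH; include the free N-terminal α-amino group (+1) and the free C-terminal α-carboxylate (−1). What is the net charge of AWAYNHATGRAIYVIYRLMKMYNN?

+3

The side chains ionized at physiological pH are Lys/Arg (+1) and Asp/Glu (−1); with His treated as neutral, nothing else contributes.
Positive (K, R): R10, R17, K20 → +3.
Negative (D, E): none → −0.
The N-terminus (+1) and C-terminus (−1) cancel.
Net charge = (+3) + (−0) = +3.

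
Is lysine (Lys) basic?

Lysine (K), arginine (R), and histidine (H) have basic, nitrogen-containing side chains.
Lysine is in this group.

Yes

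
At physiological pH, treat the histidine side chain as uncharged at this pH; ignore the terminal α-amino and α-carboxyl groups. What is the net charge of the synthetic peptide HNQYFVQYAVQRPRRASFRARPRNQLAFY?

At pH ~7.4 the Lys and Arg side chains are protonated (+1), the Asp and Glu side chains are deprotonated (−1), and with His taken as neutral all other side chains carry no charge.
Positive (K, R): R12, R14, R15, R19, R21, R23 → +6.
Negative (D, E): none → −0.
Net charge = (+6) + (−0) = +6.

+6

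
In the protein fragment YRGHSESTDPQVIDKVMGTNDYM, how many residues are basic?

3

The basic amino acids are Lys (K), Arg (R), and His (H).
Matching residues: R2, H4, K15.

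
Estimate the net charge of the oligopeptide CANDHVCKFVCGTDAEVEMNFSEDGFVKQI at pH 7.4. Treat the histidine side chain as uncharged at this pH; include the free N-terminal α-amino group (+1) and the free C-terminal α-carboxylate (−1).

At pH ~7.4 the Lys and Arg side chains are protonated (+1), the Asp and Glu side chains are deprotonated (−1), and with His taken as neutral all other side chains carry no charge.
Positive (K, R): K8, K28 → +2.
Negative (D, E): D4, D14, E16, E18, E23, D24 → −6.
The N-terminus (+1) and C-terminus (−1) cancel.
Net charge = (+2) + (−6) = −4.

-4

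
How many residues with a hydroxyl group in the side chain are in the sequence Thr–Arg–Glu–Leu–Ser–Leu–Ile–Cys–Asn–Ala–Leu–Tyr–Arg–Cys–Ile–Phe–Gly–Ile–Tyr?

S, T, and Y are the three residues with a side-chain hydroxyl.
Matching residues: Thr1, Ser5, Tyr12, Tyr19.

4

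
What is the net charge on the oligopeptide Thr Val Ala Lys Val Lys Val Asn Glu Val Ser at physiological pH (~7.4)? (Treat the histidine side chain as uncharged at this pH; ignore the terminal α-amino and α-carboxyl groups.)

The side chains ionized at physiological pH are Lys/Arg (+1) and Asp/Glu (−1); with His treated as neutral, nothing else contributes.
Positive (K, R): Lys4, Lys6 → +2.
Negative (D, E): Glu9 → −1.
Net charge = (+2) + (−1) = +1.

+1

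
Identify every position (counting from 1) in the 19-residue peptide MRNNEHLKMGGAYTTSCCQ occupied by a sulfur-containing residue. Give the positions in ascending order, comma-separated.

Matching residues: M1, M9, C17, C18.

1, 9, 17, 18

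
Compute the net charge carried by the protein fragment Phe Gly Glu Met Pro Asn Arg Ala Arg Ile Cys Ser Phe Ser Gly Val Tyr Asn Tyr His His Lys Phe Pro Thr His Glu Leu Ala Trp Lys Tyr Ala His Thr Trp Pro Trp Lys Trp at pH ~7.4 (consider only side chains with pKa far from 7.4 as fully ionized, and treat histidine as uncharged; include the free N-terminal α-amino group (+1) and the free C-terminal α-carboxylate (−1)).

At pH ~7.4 the Lys and Arg side chains are protonated (+1), the Asp and Glu side chains are deprotonated (−1), and with His taken as neutral all other side chains carry no charge.
Positive (K, R): Arg7, Arg9, Lys22, Lys31, Lys39 → +5.
Negative (D, E): Glu3, Glu27 → −2.
The N-terminus (+1) and C-terminus (−1) cancel.
Net charge = (+5) + (−2) = +3.

+3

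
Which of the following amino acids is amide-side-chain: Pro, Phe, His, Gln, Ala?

Only N (asparagine) and Q (glutamine) carry a side-chain carboxamide.
Of the listed options, only Gln belongs to this group.

Gln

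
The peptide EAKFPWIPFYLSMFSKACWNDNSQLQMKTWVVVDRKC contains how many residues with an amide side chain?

Asparagine (N) and glutamine (Q) have uncharged amide side chains.
Matching residues: N20, N22, Q24, Q26.

4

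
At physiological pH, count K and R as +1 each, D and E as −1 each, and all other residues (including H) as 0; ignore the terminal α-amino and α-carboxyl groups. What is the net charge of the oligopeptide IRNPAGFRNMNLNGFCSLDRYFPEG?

Positive (K, R): R2, R8, R20 → +3.
Negative (D, E): D19, E24 → −2.
Net charge = (+3) + (−2) = +1.

+1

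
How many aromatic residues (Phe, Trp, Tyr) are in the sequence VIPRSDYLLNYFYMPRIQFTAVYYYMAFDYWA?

Matching residues: Y7, Y11, F12, Y13, F19, Y23, Y24, Y25, F28, Y30, W31.

11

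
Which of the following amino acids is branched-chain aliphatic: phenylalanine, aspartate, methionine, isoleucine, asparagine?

The BCAAs are Val, Leu, and Ile — aliphatic side chains with a branch point.
Of the listed options, only isoleucine belongs to this group.

isoleucine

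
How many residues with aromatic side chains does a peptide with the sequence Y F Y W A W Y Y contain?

7

F, W, and Y each carry an aromatic ring on the side chain.
Matching residues: Y1, F2, Y3, W4, W6, Y7, Y8.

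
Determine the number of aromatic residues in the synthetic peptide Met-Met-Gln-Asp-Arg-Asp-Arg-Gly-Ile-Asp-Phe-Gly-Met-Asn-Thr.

Phenylalanine (F), tryptophan (W), and tyrosine (Y) have aromatic ring side chains.
Matching residues: Phe11.

1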